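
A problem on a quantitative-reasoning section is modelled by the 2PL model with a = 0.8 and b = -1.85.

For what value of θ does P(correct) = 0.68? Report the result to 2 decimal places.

P(θ) = 1 / (1 + exp(−a(θ − b)))
logit = ln(0.6800/0.3200) = 0.7538
θ = b + logit/(a) = -1.85 + 0.7538/0.8000 = -0.9078

-0.91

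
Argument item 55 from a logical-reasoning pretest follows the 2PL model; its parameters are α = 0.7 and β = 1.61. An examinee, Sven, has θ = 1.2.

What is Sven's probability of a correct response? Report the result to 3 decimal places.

P(θ) = 1 / (1 + exp(−α(θ − β)))
Exponent: 0.7 × (1.2 − 1.61) = -0.2870
1/(1 + e^{0.2870}) = 0.4287

0.429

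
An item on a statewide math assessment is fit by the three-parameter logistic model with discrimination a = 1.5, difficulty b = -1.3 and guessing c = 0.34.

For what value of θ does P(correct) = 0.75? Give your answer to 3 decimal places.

P(θ) = c + (1 − c) · 1 / (1 + exp(−a(θ − b)))
Remove guessing floor: (0.75 − 0.34)/(1 − 0.34) = 0.6212
logit = ln(0.6212/0.3788) = 0.4947
θ = b + logit/(a) = -1.3 + 0.4947/1.5000 = -0.9702

-0.970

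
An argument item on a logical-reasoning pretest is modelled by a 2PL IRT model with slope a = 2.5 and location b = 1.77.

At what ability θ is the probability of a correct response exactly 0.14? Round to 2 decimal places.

P(θ) = 1 / (1 + exp(−a(θ − b)))
logit = ln(0.1400/0.8600) = -1.8153
θ = b + logit/(a) = 1.77 + (-1.8153)/2.5000 = 1.0439

1.04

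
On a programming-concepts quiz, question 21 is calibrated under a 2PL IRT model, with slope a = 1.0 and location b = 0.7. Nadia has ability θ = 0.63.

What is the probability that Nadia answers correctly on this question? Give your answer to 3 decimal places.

P(θ) = 1 / (1 + exp(−a(θ − b)))
Exponent: 1.0 × (0.63 − 0.7) = -0.0700
1/(1 + e^{0.0700}) = 0.4825

0.483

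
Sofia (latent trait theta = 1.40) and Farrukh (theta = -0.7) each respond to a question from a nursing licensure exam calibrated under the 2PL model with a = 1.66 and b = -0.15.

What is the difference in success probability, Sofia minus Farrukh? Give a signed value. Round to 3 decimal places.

0.643

P(theta) = 1 / (1 + exp(−a(theta − b)))
P(Sofia) = 0.9291  [exponent 2.5730]
P(Farrukh) = 0.2864  [exponent -0.9130]
Difference = 0.9291 − 0.2864 = 0.6427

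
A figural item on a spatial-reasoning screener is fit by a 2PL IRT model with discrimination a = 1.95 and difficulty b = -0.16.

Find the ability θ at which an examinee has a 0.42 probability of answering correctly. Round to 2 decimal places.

P(θ) = 1 / (1 + exp(−a(θ − b)))
logit = ln(0.4200/0.5800) = -0.3228
θ = b + logit/(a) = -0.16 + (-0.3228)/1.9500 = -0.3255

-0.33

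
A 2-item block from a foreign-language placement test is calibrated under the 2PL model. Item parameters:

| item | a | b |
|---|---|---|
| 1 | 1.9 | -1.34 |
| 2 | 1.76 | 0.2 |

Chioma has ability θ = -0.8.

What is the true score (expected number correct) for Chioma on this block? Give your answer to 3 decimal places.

P(θ) = 1 / (1 + exp(−a(θ − b)))
P_1 = 1/(1+e^{-1.0260}) = 0.7361
P_2 = 1/(1+e^{1.7600}) = 0.1468
E[score] = 0.7361 + 0.1468 = 0.8829

0.883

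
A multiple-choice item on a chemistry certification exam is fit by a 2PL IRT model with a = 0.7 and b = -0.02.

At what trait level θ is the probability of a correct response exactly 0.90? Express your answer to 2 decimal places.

P(θ) = 1 / (1 + exp(−a(θ − b)))
logit = ln(0.9000/0.1000) = 2.1972
θ = b + logit/(a) = -0.02 + 2.1972/0.7000 = 3.1189

3.12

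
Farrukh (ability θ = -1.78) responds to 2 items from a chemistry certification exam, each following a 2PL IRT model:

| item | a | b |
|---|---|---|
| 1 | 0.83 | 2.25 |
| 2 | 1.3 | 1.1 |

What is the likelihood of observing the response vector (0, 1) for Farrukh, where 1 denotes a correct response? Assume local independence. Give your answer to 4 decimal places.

0.0223

P(θ) = 1 / (1 + exp(−a(θ − b)))
P_1 = 1/(1+e^{3.3449}) = 0.0341
P_2 = 1/(1+e^{3.7440}) = 0.0231
L = (1−P_1) × P_2 = 0.9659 × 0.0231 = 0.02233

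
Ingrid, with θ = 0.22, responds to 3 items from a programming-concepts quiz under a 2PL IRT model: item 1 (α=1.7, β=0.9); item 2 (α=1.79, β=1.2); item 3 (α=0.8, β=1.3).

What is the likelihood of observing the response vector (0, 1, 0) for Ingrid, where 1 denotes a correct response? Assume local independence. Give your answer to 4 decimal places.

0.0789

P(θ) = 1 / (1 + exp(−α(θ − β)))
P_1 = 1/(1+e^{1.1560}) = 0.2394
P_2 = 1/(1+e^{1.7542}) = 0.1475
P_3 = 1/(1+e^{0.8640}) = 0.2965
L = (1−P_1) × P_2 × (1−P_3) = 0.7606 × 0.1475 × 0.7035 = 0.07893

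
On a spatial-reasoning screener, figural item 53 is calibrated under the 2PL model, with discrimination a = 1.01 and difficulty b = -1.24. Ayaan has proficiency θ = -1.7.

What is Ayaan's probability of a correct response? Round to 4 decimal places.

P(θ) = 1 / (1 + exp(−a(θ − b)))
Exponent: 1.01 × (-1.7 − (-1.24)) = -0.4646
1/(1 + e^{0.4646}) = 0.3859

0.3859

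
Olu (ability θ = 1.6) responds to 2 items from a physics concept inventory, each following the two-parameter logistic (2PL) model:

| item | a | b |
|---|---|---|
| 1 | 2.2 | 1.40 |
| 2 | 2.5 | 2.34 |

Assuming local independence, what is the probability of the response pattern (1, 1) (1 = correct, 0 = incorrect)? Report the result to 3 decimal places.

0.083

P(θ) = 1 / (1 + exp(−a(θ − b)))
P_1 = 1/(1+e^{-0.4400}) = 0.6083
P_2 = 1/(1+e^{1.8500}) = 0.1359
L = P_1 × P_2 = 0.6083 × 0.1359 = 0.08265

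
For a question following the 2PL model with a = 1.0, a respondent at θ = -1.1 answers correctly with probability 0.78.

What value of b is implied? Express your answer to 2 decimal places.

P(θ) = 1 / (1 + exp(−a(θ − b)))
logit(0.78) = ln(0.78/0.22) = 1.2657
b = θ − logit/(a) = -1.1 − 1.2657/1.0000 = -2.3657

-2.37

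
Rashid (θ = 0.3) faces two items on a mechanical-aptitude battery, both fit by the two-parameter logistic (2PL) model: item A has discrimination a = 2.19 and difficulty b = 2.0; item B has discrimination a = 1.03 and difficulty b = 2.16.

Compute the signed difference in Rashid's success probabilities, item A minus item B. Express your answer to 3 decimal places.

P(θ) = 1 / (1 + exp(−a(θ − b)))
P_A = 0.0236
P_B = 0.1283
P_A − P_B = -0.1047

-0.105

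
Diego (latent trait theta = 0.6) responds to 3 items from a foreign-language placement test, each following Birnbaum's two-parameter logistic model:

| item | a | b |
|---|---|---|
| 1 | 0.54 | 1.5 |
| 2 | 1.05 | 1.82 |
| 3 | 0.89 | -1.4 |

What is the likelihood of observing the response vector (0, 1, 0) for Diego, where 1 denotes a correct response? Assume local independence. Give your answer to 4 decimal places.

P(theta) = 1 / (1 + exp(−a(theta − b)))
P_1 = 1/(1+e^{0.4860}) = 0.3808
P_2 = 1/(1+e^{1.2810}) = 0.2174
P_3 = 1/(1+e^{-1.7800}) = 0.8557
L = (1−P_1) × P_2 × (1−P_3) = 0.6192 × 0.2174 × 0.1443 = 0.01942

0.0194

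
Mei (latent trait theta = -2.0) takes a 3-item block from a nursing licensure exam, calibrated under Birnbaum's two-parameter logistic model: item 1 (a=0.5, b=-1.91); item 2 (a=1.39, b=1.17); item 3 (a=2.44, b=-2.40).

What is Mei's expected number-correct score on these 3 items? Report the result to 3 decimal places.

P(theta) = 1 / (1 + exp(−a(theta − b)))
P_1 = 1/(1+e^{0.0450}) = 0.4888
P_2 = 1/(1+e^{4.4063}) = 0.0121
P_3 = 1/(1+e^{-0.9760}) = 0.7263
E[score] = 0.4888 + 0.0121 + 0.7263 = 1.2271

1.227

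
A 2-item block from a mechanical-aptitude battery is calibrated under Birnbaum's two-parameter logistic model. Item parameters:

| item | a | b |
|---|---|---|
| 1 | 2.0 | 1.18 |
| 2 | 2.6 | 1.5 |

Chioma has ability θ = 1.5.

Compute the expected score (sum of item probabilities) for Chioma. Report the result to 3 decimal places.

P(θ) = 1 / (1 + exp(−a(θ − b)))
P_1 = 1/(1+e^{-0.6400}) = 0.6548
P_2 = 1/(1+e^{0.0000}) = 0.5000
E[score] = 0.6548 + 0.5000 = 1.1548

1.155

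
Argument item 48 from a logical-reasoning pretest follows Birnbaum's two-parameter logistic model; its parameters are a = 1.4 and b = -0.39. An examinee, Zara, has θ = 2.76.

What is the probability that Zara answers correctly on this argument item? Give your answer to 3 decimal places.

P(θ) = 1 / (1 + exp(−a(θ − b)))
Exponent: 1.4 × (2.76 − (-0.39)) = 4.4100
1/(1 + e^{-4.4100}) = 0.9880

0.988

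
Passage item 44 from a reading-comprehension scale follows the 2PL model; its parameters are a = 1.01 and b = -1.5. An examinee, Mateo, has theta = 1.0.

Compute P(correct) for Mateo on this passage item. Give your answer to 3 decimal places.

P(theta) = 1 / (1 + exp(−a(theta − b)))
Exponent: 1.01 × (1.0 − (-1.5)) = 2.5250
1/(1 + e^{-2.5250}) = 0.9259

0.926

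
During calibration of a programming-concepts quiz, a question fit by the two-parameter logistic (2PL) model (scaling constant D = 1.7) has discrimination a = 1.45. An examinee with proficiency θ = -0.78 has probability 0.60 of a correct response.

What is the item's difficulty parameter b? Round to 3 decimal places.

P(θ) = 1 / (1 + exp(−D·a(θ − b)))
logit(0.60) = ln(0.60/0.40) = 0.4055
b = θ − logit/(1.7·a) = -0.78 − 0.4055/2.4650 = -0.9445

-0.944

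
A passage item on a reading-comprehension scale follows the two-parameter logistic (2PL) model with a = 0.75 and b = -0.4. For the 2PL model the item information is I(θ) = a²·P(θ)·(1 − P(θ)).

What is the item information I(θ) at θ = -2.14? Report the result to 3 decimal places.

0.094

P = 1/(1+e^{1.3050}) = 0.2133
P(1−P) = 0.2133 × 0.7867 = 0.1678
I = a² × P(1−P) = 0.75² × 0.1678 = 0.09440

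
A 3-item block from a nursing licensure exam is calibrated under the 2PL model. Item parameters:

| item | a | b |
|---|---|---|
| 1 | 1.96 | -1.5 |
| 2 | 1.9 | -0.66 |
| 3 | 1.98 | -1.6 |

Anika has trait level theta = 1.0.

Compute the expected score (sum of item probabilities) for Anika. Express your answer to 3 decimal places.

2.946

P(theta) = 1 / (1 + exp(−a(theta − b)))
P_1 = 1/(1+e^{-4.9000}) = 0.9926
P_2 = 1/(1+e^{-3.1540}) = 0.9591
P_3 = 1/(1+e^{-5.1480}) = 0.9942
E[score] = 0.9926 + 0.9591 + 0.9942 = 2.9459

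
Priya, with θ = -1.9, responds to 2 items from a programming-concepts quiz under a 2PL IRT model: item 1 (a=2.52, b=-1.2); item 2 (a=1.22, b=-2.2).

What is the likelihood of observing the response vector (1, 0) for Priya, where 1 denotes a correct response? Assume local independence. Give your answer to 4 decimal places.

P(θ) = 1 / (1 + exp(−a(θ − b)))
P_1 = 1/(1+e^{1.7640}) = 0.1463
P_2 = 1/(1+e^{-0.3660}) = 0.5905
L = P_1 × (1−P_2) = 0.1463 × 0.4095 = 0.05991

0.0599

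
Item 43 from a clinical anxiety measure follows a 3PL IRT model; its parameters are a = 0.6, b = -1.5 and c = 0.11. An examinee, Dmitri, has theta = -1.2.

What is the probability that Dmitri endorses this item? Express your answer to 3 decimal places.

0.595

P(theta) = c + (1 − c) · 1 / (1 + exp(−a(theta − b)))
Exponent: 0.6 × (-1.2 − (-1.5)) = 0.1800
1/(1 + e^{-0.1800}) = 0.5449
P = 0.11 + 0.89 × 0.5449 = 0.5949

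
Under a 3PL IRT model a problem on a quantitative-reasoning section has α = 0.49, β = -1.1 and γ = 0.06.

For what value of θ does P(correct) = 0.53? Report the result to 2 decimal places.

P(θ) = γ + (1 − γ) · 1 / (1 + exp(−α(θ − β)))
Remove guessing floor: (0.53 − 0.06)/(1 − 0.06) = 0.5000
logit = ln(0.5000/0.5000) = 0.0000
θ = β + logit/(α) = -1.1 + 0.0000/0.4900 = -1.1000

-1.10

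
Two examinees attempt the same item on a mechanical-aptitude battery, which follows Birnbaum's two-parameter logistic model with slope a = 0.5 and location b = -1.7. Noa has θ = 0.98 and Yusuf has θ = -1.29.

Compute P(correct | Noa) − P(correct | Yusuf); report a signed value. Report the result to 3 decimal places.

P(θ) = 1 / (1 + exp(−a(θ − b)))
P(Noa) = 0.7925  [exponent 1.3400]
P(Yusuf) = 0.5511  [exponent 0.2050]
Difference = 0.7925 − 0.5511 = 0.2414

0.241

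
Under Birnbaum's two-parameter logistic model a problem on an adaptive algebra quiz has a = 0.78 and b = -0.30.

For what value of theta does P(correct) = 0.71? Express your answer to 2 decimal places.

P(theta) = 1 / (1 + exp(−a(theta − b)))
logit = ln(0.7100/0.2900) = 0.8954
theta = b + logit/(a) = -0.30 + 0.8954/0.7800 = 0.8479

0.85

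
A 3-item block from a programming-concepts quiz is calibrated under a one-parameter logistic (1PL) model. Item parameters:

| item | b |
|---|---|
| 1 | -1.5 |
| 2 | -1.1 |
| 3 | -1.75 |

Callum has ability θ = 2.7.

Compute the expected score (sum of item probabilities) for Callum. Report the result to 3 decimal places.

2.952

P(θ) = 1 / (1 + exp(−(θ − b)))
P_1 = 1/(1+e^{-4.2000}) = 0.9852
P_2 = 1/(1+e^{-3.8000}) = 0.9781
P_3 = 1/(1+e^{-4.4500}) = 0.9885
E[score] = 0.9852 + 0.9781 + 0.9885 = 2.9518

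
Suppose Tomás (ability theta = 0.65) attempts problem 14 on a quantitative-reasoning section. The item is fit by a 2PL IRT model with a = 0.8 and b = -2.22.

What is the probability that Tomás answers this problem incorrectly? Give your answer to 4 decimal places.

0.0915

P(theta) = 1 / (1 + exp(−a(theta − b)))
Exponent: 0.8 × (0.65 − (-2.22)) = 2.2960
1/(1 + e^{-2.2960}) = 0.9085
P(incorrect) = 1 − 0.9085 = 0.0915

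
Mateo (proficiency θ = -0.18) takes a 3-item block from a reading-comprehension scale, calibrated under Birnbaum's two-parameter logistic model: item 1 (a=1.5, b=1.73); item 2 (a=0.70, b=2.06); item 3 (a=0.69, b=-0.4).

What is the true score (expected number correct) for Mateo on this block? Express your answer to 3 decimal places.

0.764

P(θ) = 1 / (1 + exp(−a(θ − b)))
P_1 = 1/(1+e^{2.8650}) = 0.0539
P_2 = 1/(1+e^{1.5680}) = 0.1725
P_3 = 1/(1+e^{-0.1518}) = 0.5379
E[score] = 0.0539 + 0.1725 + 0.5379 = 0.7643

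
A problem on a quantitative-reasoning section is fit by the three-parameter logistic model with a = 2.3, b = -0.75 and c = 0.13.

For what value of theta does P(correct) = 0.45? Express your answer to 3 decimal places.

P(theta) = c + (1 − c) · 1 / (1 + exp(−a(theta − b)))
Remove guessing floor: (0.45 − 0.13)/(1 − 0.13) = 0.3678
logit = ln(0.3678/0.6322) = -0.5416
theta = b + logit/(a) = -0.75 + (-0.5416)/2.3000 = -0.9855

-0.985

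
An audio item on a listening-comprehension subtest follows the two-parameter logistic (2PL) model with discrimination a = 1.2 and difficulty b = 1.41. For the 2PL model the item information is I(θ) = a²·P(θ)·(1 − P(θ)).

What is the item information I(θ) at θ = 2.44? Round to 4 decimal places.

0.2512

P = 1/(1+e^{-1.2360}) = 0.7749
P(1−P) = 0.7749 × 0.2251 = 0.1744
I = a² × P(1−P) = 1.2² × 0.1744 = 0.25121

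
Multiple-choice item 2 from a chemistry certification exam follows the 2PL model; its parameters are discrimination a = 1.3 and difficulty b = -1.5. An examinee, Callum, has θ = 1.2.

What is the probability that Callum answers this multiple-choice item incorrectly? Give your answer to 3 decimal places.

P(θ) = 1 / (1 + exp(−a(θ − b)))
Exponent: 1.3 × (1.2 − (-1.5)) = 3.5100
1/(1 + e^{-3.5100}) = 0.9710
P(incorrect) = 1 − 0.9710 = 0.0290

0.029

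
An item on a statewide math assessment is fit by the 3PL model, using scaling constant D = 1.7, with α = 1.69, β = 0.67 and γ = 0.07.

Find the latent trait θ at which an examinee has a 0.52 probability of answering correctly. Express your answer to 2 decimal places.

0.65

P(θ) = γ + (1 − γ) · 1 / (1 + exp(−D·α(θ − β)))
Remove guessing floor: (0.52 − 0.07)/(1 − 0.07) = 0.4839
logit = ln(0.4839/0.5161) = -0.0645
θ = β + logit/(1.7·α) = 0.67 + (-0.0645)/2.8730 = 0.6475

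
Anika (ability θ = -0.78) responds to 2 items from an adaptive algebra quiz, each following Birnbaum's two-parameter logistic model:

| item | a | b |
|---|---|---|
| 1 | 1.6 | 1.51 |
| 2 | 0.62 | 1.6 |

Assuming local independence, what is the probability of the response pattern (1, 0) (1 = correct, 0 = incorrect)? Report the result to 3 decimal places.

P(θ) = 1 / (1 + exp(−a(θ − b)))
P_1 = 1/(1+e^{3.6640}) = 0.0250
P_2 = 1/(1+e^{1.4756}) = 0.1861
L = P_1 × (1−P_2) = 0.0250 × 0.8139 = 0.02034

0.020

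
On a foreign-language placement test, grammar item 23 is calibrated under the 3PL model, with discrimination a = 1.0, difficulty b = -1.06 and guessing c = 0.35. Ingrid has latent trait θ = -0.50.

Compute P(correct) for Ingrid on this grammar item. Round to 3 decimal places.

0.764

P(θ) = c + (1 − c) · 1 / (1 + exp(−a(θ − b)))
Exponent: 1.0 × (-0.50 − (-1.06)) = 0.5600
1/(1 + e^{-0.5600}) = 0.6365
P = 0.35 + 0.65 × 0.6365 = 0.7637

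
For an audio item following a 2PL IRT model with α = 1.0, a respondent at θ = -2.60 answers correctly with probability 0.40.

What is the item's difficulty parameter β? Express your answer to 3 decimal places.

-2.195

P(θ) = 1 / (1 + exp(−α(θ − β)))
logit(0.40) = ln(0.40/0.60) = -0.4055
β = θ − logit/(α) = -2.60 − (-0.4055)/1.0000 = -2.1945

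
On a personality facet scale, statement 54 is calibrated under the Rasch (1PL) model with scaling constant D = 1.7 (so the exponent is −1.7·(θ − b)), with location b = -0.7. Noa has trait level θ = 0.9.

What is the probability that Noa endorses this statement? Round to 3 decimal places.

P(θ) = 1 / (1 + exp(−D·(θ − b)))
Exponent: 1.7 × (0.9 − (-0.7)) = 2.7200
1/(1 + e^{-2.7200}) = 0.9382
P = 0.9382

0.938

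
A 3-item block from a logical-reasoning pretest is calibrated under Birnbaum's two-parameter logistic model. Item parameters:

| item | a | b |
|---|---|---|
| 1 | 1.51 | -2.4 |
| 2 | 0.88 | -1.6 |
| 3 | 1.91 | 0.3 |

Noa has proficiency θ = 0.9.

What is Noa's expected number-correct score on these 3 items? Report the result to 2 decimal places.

2.65

P(θ) = 1 / (1 + exp(−a(θ − b)))
P_1 = 1/(1+e^{-4.9830}) = 0.9932
P_2 = 1/(1+e^{-2.2000}) = 0.9002
P_3 = 1/(1+e^{-1.1460}) = 0.7588
E[score] = 0.9932 + 0.9002 + 0.7588 = 2.6522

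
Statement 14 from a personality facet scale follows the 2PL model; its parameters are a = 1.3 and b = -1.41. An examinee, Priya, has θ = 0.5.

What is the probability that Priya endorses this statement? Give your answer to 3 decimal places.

0.923

P(θ) = 1 / (1 + exp(−a(θ − b)))
Exponent: 1.3 × (0.5 − (-1.41)) = 2.4830
1/(1 + e^{-2.4830}) = 0.9229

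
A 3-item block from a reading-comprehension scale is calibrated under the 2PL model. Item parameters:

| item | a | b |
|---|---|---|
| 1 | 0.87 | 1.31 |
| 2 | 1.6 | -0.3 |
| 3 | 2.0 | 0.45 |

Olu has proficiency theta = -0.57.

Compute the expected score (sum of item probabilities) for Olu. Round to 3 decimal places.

0.672

P(theta) = 1 / (1 + exp(−a(theta − b)))
P_1 = 1/(1+e^{1.6356}) = 0.1631
P_2 = 1/(1+e^{0.4320}) = 0.3936
P_3 = 1/(1+e^{2.0400}) = 0.1151
E[score] = 0.1631 + 0.3936 + 0.1151 = 0.6718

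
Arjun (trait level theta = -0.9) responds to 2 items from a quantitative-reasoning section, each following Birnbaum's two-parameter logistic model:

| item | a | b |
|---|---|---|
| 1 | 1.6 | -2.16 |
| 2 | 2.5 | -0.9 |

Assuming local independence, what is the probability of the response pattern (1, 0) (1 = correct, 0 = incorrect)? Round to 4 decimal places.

P(theta) = 1 / (1 + exp(−a(theta − b)))
P_1 = 1/(1+e^{-2.0160}) = 0.8825
P_2 = 1/(1+e^{0.0000}) = 0.5000
L = P_1 × (1−P_2) = 0.8825 × 0.5000 = 0.44123

0.4412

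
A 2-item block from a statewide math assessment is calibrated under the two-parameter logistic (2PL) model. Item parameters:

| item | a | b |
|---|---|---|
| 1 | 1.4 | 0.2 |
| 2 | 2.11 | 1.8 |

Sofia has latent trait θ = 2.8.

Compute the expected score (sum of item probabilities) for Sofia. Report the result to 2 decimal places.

P(θ) = 1 / (1 + exp(−a(θ − b)))
P_1 = 1/(1+e^{-3.6400}) = 0.9744
P_2 = 1/(1+e^{-2.1100}) = 0.8919
E[score] = 0.9744 + 0.8919 = 1.8663

1.87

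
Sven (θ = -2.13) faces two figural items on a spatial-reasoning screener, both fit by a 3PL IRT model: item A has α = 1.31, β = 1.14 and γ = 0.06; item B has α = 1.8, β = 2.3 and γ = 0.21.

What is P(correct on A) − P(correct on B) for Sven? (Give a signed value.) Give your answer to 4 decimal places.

P(θ) = γ + (1 − γ) · 1 / (1 + exp(−α(θ − β)))
P_A = 0.0728
P_B = 0.2103
P_A − P_B = -0.1375

-0.1375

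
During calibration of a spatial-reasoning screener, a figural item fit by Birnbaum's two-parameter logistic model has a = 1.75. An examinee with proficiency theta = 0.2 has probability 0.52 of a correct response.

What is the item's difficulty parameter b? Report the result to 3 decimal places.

0.154

P(theta) = 1 / (1 + exp(−a(theta − b)))
logit(0.52) = ln(0.52/0.48) = 0.0800
b = theta − logit/(a) = 0.2 − 0.0800/1.7500 = 0.1543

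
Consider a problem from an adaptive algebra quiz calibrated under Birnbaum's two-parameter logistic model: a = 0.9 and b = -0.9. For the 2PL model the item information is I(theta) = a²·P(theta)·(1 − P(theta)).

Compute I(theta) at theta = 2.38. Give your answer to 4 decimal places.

0.0382

P = 1/(1+e^{-2.9520}) = 0.9504
P(1−P) = 0.9504 × 0.0496 = 0.0472
I = a² × P(1−P) = 0.9² × 0.0472 = 0.03821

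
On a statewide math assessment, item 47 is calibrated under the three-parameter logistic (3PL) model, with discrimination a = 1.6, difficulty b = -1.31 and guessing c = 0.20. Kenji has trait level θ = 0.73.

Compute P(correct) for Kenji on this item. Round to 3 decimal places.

0.971

P(θ) = c + (1 − c) · 1 / (1 + exp(−a(θ − b)))
Exponent: 1.6 × (0.73 − (-1.31)) = 3.2640
1/(1 + e^{-3.2640}) = 0.9632
P = 0.20 + 0.80 × 0.9632 = 0.9705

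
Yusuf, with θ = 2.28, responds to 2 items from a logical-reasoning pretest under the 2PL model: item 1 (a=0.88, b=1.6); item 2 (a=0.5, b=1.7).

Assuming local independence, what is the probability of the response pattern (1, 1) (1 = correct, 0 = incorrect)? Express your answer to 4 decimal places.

0.3691

P(θ) = 1 / (1 + exp(−a(θ − b)))
P_1 = 1/(1+e^{-0.5984}) = 0.6453
P_2 = 1/(1+e^{-0.2900}) = 0.5720
L = P_1 × P_2 = 0.6453 × 0.5720 = 0.36910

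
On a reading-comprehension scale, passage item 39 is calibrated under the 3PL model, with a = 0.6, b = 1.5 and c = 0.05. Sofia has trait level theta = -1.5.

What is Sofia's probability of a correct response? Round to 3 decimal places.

0.185

P(theta) = c + (1 − c) · 1 / (1 + exp(−a(theta − b)))
Exponent: 0.6 × (-1.5 − 1.5) = -1.8000
1/(1 + e^{1.8000}) = 0.1419
P = 0.05 + 0.95 × 0.1419 = 0.1848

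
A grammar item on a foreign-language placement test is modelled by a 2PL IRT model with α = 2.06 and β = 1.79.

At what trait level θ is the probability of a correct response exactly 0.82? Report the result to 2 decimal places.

P(θ) = 1 / (1 + exp(−α(θ − β)))
logit = ln(0.8200/0.1800) = 1.5163
θ = β + logit/(α) = 1.79 + 1.5163/2.0600 = 2.5261

2.53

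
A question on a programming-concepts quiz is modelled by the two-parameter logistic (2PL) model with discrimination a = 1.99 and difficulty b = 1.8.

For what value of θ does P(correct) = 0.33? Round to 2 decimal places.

1.44

P(θ) = 1 / (1 + exp(−a(θ − b)))
logit = ln(0.3300/0.6700) = -0.7082
θ = b + logit/(a) = 1.8 + (-0.7082)/1.9900 = 1.4441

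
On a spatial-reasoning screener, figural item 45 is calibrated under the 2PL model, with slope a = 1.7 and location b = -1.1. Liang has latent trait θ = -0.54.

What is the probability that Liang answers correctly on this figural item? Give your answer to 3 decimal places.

P(θ) = 1 / (1 + exp(−a(θ − b)))
Exponent: 1.7 × (-0.54 − (-1.1)) = 0.9520
1/(1 + e^{-0.9520}) = 0.7215

0.722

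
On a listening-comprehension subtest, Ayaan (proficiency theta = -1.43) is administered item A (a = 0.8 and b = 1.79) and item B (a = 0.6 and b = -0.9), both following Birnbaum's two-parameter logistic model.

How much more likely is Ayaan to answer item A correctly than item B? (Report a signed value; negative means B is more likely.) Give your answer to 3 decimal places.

-0.350

P(theta) = 1 / (1 + exp(−a(theta − b)))
P_A = 0.0707
P_B = 0.4212
P_A − P_B = -0.3505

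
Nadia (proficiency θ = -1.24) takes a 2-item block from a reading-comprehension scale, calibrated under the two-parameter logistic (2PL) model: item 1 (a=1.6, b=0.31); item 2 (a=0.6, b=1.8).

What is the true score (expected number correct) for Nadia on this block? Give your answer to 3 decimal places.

0.216

P(θ) = 1 / (1 + exp(−a(θ − b)))
P_1 = 1/(1+e^{2.4800}) = 0.0773
P_2 = 1/(1+e^{1.8240}) = 0.1390
E[score] = 0.0773 + 0.1390 = 0.2162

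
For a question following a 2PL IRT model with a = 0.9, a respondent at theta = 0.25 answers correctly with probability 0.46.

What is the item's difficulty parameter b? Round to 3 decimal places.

0.428

P(theta) = 1 / (1 + exp(−a(theta − b)))
logit(0.46) = ln(0.46/0.54) = -0.1603
b = theta − logit/(a) = 0.25 − (-0.1603)/0.9000 = 0.4282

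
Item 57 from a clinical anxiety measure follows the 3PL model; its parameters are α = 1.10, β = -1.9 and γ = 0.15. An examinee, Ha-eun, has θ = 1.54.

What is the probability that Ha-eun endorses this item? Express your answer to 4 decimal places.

0.9811

P(θ) = γ + (1 − γ) · 1 / (1 + exp(−α(θ − β)))
Exponent: 1.10 × (1.54 − (-1.9)) = 3.7840
1/(1 + e^{-3.7840}) = 0.9778
P = 0.15 + 0.85 × 0.9778 = 0.9811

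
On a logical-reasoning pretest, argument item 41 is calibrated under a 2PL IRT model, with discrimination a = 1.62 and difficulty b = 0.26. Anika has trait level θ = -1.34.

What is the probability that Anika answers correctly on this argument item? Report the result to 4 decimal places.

0.0697

P(θ) = 1 / (1 + exp(−a(θ − b)))
Exponent: 1.62 × (-1.34 − 0.26) = -2.5920
1/(1 + e^{2.5920}) = 0.0697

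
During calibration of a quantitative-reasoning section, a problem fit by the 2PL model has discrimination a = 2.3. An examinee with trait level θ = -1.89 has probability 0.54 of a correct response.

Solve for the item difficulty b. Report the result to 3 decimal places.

P(θ) = 1 / (1 + exp(−a(θ − b)))
logit(0.54) = ln(0.54/0.46) = 0.1603
b = θ − logit/(a) = -1.89 − 0.1603/2.3000 = -1.9597

-1.960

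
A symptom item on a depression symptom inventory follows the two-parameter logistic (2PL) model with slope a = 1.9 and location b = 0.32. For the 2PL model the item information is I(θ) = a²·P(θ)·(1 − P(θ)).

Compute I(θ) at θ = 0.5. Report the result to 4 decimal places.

P = 1/(1+e^{-0.3420}) = 0.5847
P(1−P) = 0.5847 × 0.4153 = 0.2428
I = a² × P(1−P) = 1.9² × 0.2428 = 0.87662

0.8766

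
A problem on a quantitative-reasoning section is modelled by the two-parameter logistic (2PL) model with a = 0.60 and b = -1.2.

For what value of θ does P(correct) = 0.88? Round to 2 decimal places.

P(θ) = 1 / (1 + exp(−a(θ − b)))
logit = ln(0.8800/0.1200) = 1.9924
θ = b + logit/(a) = -1.2 + 1.9924/0.6000 = 2.1207

2.12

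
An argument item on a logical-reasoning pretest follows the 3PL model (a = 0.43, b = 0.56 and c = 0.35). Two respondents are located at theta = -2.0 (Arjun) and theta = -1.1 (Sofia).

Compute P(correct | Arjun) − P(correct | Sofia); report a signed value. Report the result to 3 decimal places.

P(theta) = c + (1 − c) · 1 / (1 + exp(−a(theta − b)))
P(Arjun) = 0.5122  [exponent -1.1008]
P(Sofia) = 0.5637  [exponent -0.7138]
Difference = 0.5122 − 0.5637 = -0.0515

-0.051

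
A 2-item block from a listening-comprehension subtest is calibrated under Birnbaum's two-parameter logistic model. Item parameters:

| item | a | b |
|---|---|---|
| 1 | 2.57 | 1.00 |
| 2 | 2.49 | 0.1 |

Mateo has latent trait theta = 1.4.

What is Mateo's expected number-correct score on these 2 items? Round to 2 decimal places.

P(theta) = 1 / (1 + exp(−a(theta − b)))
P_1 = 1/(1+e^{-1.0280}) = 0.7365
P_2 = 1/(1+e^{-3.2370}) = 0.9622
E[score] = 0.7365 + 0.9622 = 1.6987

1.70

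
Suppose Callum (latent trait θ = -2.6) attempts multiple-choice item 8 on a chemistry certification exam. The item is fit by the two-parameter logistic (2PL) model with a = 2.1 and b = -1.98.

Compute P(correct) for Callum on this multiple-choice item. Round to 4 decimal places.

0.2138

P(θ) = 1 / (1 + exp(−a(θ − b)))
Exponent: 2.1 × (-2.6 − (-1.98)) = -1.3020
1/(1 + e^{1.3020}) = 0.2138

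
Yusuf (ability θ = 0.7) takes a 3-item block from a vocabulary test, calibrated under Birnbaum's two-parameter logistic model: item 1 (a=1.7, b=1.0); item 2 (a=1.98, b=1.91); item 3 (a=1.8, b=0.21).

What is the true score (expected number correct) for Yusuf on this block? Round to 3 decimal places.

P(θ) = 1 / (1 + exp(−a(θ − b)))
P_1 = 1/(1+e^{0.5100}) = 0.3752
P_2 = 1/(1+e^{2.3958}) = 0.0835
P_3 = 1/(1+e^{-0.8820}) = 0.7072
E[score] = 0.3752 + 0.0835 + 0.7072 = 1.1659

1.166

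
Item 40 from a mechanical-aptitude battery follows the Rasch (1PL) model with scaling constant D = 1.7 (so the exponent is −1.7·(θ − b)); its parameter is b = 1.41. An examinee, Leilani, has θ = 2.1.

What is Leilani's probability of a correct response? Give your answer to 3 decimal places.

P(θ) = 1 / (1 + exp(−D·(θ − b)))
Exponent: 1.7 × (2.1 − 1.41) = 1.1730
1/(1 + e^{-1.1730}) = 0.7637
P = 0.7637

0.764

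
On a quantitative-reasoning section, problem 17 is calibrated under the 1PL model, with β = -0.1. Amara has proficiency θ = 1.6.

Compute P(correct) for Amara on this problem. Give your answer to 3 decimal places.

P(θ) = 1 / (1 + exp(−(θ − β)))
Exponent: (1.6 − (-0.1)) = 1.7000
1/(1 + e^{-1.7000}) = 0.8455
P = 0.8455

0.846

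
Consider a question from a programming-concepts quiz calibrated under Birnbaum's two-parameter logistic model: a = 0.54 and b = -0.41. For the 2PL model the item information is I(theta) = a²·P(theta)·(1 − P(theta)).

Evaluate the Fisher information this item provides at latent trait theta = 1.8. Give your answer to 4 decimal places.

0.0521

P = 1/(1+e^{-1.1934}) = 0.7673
P(1−P) = 0.7673 × 0.2327 = 0.1785
I = a² × P(1−P) = 0.54² × 0.1785 = 0.05206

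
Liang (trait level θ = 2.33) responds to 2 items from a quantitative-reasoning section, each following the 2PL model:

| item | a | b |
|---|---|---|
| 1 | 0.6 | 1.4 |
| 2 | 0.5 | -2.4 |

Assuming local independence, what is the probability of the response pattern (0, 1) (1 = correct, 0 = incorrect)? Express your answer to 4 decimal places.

P(θ) = 1 / (1 + exp(−a(θ − b)))
P_1 = 1/(1+e^{-0.5580}) = 0.6360
P_2 = 1/(1+e^{-2.3650}) = 0.9141
L = (1−P_1) × P_2 = 0.3640 × 0.9141 = 0.33275

0.3327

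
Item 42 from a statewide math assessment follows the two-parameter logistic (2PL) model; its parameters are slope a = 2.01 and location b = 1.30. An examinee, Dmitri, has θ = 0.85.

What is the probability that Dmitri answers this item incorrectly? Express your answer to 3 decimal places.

P(θ) = 1 / (1 + exp(−a(θ − b)))
Exponent: 2.01 × (0.85 − 1.30) = -0.9045
1/(1 + e^{0.9045}) = 0.2881
P(incorrect) = 1 − 0.2881 = 0.7119

0.712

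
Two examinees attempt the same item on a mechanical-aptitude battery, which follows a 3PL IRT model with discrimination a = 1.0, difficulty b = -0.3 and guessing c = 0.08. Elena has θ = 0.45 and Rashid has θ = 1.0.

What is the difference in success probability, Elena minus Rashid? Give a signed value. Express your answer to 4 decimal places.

-0.0981

P(θ) = c + (1 − c) · 1 / (1 + exp(−a(θ − b)))
P(Elena) = 0.7048  [exponent 0.7500]
P(Rashid) = 0.8030  [exponent 1.3000]
Difference = 0.7048 − 0.8030 = -0.0981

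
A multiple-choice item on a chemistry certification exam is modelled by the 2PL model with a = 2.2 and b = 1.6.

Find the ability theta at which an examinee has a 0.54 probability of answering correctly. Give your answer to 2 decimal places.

P(theta) = 1 / (1 + exp(−a(theta − b)))
logit = ln(0.5400/0.4600) = 0.1603
theta = b + logit/(a) = 1.6 + 0.1603/2.2000 = 1.6729

1.67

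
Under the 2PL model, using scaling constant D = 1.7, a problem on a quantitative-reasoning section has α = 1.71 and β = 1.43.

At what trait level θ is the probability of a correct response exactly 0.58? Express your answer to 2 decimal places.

1.54

P(θ) = 1 / (1 + exp(−D·α(θ − β)))
logit = ln(0.5800/0.4200) = 0.3228
θ = β + logit/(1.7·α) = 1.43 + 0.3228/2.9070 = 1.5410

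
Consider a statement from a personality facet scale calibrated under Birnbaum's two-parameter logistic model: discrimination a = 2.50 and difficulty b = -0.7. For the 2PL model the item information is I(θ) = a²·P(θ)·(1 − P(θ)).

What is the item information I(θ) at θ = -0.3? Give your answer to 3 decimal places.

P = 1/(1+e^{-1.0000}) = 0.7311
P(1−P) = 0.7311 × 0.2689 = 0.1966
I = a² × P(1−P) = 2.50² × 0.1966 = 1.22882

1.229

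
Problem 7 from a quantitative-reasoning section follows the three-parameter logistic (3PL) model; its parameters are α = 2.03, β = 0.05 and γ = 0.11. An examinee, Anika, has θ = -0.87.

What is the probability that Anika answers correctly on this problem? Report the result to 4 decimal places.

P(θ) = γ + (1 − γ) · 1 / (1 + exp(−α(θ − β)))
Exponent: 2.03 × (-0.87 − 0.05) = -1.8676
1/(1 + e^{1.8676}) = 0.1338
P = 0.11 + 0.89 × 0.1338 = 0.2291

0.2291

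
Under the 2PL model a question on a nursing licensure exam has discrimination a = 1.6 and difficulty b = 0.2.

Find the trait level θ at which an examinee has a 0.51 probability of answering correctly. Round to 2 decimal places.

P(θ) = 1 / (1 + exp(−a(θ − b)))
logit = ln(0.5100/0.4900) = 0.0400
θ = b + logit/(a) = 0.2 + 0.0400/1.6000 = 0.2250

0.23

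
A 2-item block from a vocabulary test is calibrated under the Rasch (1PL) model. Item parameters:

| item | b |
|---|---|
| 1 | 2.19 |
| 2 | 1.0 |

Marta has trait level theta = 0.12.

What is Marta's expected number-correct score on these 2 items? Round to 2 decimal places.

0.41

P(theta) = 1 / (1 + exp(−(theta − b)))
P_1 = 1/(1+e^{2.0700}) = 0.1120
P_2 = 1/(1+e^{0.8800}) = 0.2932
E[score] = 0.1120 + 0.2932 = 0.4052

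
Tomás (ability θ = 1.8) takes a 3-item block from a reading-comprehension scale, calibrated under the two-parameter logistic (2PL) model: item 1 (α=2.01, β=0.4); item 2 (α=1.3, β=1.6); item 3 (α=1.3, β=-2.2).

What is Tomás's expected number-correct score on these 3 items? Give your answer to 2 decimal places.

P(θ) = 1 / (1 + exp(−α(θ − β)))
P_1 = 1/(1+e^{-2.8140}) = 0.9434
P_2 = 1/(1+e^{-0.2600}) = 0.5646
P_3 = 1/(1+e^{-5.2000}) = 0.9945
E[score] = 0.9434 + 0.5646 + 0.9945 = 2.5026

2.50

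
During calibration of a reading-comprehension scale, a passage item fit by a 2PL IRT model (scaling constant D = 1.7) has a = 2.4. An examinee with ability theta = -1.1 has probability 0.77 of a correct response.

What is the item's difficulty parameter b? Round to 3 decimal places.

P(theta) = 1 / (1 + exp(−D·a(theta − b)))
logit(0.77) = ln(0.77/0.23) = 1.2083
b = theta − logit/(1.7·a) = -1.1 − 1.2083/4.0800 = -1.3962

-1.396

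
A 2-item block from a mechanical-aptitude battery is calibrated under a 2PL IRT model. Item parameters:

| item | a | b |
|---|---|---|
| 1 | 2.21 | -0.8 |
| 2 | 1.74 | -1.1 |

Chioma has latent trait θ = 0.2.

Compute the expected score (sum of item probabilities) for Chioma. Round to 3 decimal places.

1.807

P(θ) = 1 / (1 + exp(−a(θ − b)))
P_1 = 1/(1+e^{-2.2100}) = 0.9011
P_2 = 1/(1+e^{-2.2620}) = 0.9057
E[score] = 0.9011 + 0.9057 = 1.8068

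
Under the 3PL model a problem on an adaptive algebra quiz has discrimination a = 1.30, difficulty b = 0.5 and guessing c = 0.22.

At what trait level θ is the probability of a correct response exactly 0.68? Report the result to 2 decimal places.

0.78

P(θ) = c + (1 − c) · 1 / (1 + exp(−a(θ − b)))
Remove guessing floor: (0.68 − 0.22)/(1 − 0.22) = 0.5897
logit = ln(0.5897/0.4103) = 0.3629
θ = b + logit/(a) = 0.5 + 0.3629/1.3000 = 0.7792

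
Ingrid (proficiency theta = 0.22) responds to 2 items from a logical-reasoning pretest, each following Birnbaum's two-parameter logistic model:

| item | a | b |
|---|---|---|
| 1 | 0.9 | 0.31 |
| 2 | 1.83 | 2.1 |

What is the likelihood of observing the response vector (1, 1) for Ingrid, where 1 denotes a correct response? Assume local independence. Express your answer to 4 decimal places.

P(theta) = 1 / (1 + exp(−a(theta − b)))
P_1 = 1/(1+e^{0.0810}) = 0.4798
P_2 = 1/(1+e^{3.4404}) = 0.0311
L = P_1 × P_2 = 0.4798 × 0.0311 = 0.01490

0.0149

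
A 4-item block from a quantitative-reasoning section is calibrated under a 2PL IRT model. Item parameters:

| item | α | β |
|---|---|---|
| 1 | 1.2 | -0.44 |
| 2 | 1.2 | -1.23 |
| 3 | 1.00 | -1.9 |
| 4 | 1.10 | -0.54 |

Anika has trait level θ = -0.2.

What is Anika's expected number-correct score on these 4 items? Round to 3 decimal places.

P(θ) = 1 / (1 + exp(−α(θ − β)))
P_1 = 1/(1+e^{-0.2880}) = 0.5715
P_2 = 1/(1+e^{-1.2360}) = 0.7749
P_3 = 1/(1+e^{-1.7000}) = 0.8455
P_4 = 1/(1+e^{-0.3740}) = 0.5924
E[score] = 0.5715 + 0.7749 + 0.8455 + 0.5924 = 2.7843

2.784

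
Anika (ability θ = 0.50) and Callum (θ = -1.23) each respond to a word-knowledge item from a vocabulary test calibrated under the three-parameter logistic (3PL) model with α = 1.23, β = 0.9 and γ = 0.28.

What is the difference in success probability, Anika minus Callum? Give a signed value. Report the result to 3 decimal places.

P(θ) = γ + (1 − γ) · 1 / (1 + exp(−α(θ − β)))
P(Anika) = 0.5532  [exponent -0.4920]
P(Callum) = 0.3289  [exponent -2.6199]
Difference = 0.5532 − 0.3289 = 0.2243

0.224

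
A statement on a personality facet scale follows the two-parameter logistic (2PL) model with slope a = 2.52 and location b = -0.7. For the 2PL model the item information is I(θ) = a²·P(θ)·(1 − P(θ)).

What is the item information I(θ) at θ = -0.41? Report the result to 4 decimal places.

1.3932

P = 1/(1+e^{-0.7308}) = 0.6750
P(1−P) = 0.6750 × 0.3250 = 0.2194
I = a² × P(1−P) = 2.52² × 0.2194 = 1.39316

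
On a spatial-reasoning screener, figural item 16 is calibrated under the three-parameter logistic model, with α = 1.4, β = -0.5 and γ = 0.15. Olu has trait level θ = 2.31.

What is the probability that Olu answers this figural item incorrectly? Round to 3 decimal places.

0.016

P(θ) = γ + (1 − γ) · 1 / (1 + exp(−α(θ − β)))
Exponent: 1.4 × (2.31 − (-0.5)) = 3.9340
1/(1 + e^{-3.9340}) = 0.9808
P = 0.15 + 0.85 × 0.9808 = 0.9837
P(incorrect) = 1 − 0.9837 = 0.0163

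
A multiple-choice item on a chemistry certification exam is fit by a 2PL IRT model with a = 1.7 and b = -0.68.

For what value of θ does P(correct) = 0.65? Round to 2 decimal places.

-0.32

P(θ) = 1 / (1 + exp(−a(θ − b)))
logit = ln(0.6500/0.3500) = 0.6190
θ = b + logit/(a) = -0.68 + 0.6190/1.7000 = -0.3159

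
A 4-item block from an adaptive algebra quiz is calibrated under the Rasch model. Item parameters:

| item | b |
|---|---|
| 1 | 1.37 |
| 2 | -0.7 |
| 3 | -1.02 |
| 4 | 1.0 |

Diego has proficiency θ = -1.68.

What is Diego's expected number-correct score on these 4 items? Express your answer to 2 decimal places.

0.72

P(θ) = 1 / (1 + exp(−(θ − b)))
P_1 = 1/(1+e^{3.0500}) = 0.0452
P_2 = 1/(1+e^{0.9800}) = 0.2729
P_3 = 1/(1+e^{0.6600}) = 0.3407
P_4 = 1/(1+e^{2.6800}) = 0.0642
E[score] = 0.0452 + 0.2729 + 0.3407 + 0.0642 = 0.7230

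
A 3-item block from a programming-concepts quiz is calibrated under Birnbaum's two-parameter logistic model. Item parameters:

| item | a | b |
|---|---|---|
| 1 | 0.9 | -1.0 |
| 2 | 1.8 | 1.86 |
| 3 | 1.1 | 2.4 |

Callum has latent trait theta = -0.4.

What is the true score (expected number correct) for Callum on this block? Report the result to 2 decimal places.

P(theta) = 1 / (1 + exp(−a(theta − b)))
P_1 = 1/(1+e^{-0.5400}) = 0.6318
P_2 = 1/(1+e^{4.0680}) = 0.0168
P_3 = 1/(1+e^{3.0800}) = 0.0439
E[score] = 0.6318 + 0.0168 + 0.0439 = 0.6926

0.69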